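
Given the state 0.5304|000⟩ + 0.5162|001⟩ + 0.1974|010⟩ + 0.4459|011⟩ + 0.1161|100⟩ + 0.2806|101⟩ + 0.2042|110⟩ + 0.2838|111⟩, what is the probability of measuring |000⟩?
0.2813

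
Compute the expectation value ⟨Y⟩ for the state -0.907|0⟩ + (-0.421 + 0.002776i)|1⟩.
-0.005036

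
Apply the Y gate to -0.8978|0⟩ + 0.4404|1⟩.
-0.4404i|0⟩ - 0.8978i|1⟩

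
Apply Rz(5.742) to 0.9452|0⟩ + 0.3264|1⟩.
(-0.9108 - 0.2527i)|0⟩ + (-0.3145 + 0.08725i)|1⟩

Rz(5.742) = [[e^(−iθ/2), 0], [0, e^(iθ/2)]] with e^(±iθ/2) = cos(θ/2) ± i·sin(θ/2); θ = 5.742, cos(θ/2) ≈ -0.963613, sin(θ/2) ≈ 0.267303.
With a = amp(|0⟩) = 0.9452 and b = amp(|1⟩) = 0.3264:
new amp(|0⟩) = (-0.963613 - 0.267303i)·a = (-0.9108 - 0.2527i)
new amp(|1⟩) = (-0.963613 + 0.267303i)·b = (-0.3145 + 0.08725i)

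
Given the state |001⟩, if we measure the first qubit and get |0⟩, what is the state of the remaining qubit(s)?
|01⟩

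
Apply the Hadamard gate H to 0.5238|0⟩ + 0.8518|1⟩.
0.9727|0⟩ - 0.2319|1⟩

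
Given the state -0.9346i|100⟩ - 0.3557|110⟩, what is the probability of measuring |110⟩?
0.1265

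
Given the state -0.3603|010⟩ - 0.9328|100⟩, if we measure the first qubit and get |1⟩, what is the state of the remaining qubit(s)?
-|00⟩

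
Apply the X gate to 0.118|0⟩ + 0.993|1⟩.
0.993|0⟩ + 0.118|1⟩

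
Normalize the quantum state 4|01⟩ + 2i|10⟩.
0.8944|01⟩ + (1/√5)i|10⟩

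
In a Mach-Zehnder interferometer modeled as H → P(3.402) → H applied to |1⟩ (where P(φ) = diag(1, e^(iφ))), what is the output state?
(0.9831 + 0.1287i)|0⟩ + (0.01686 - 0.1287i)|1⟩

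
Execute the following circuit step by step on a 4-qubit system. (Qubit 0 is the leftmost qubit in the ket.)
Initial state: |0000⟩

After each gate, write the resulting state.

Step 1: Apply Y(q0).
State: i|1000⟩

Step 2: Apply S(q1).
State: i|1000⟩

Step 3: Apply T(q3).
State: i|1000⟩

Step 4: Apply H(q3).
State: (1/√2)i|1000⟩ + (1/√2)i|1001⟩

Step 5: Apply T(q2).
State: (1/√2)i|1000⟩ + (1/√2)i|1001⟩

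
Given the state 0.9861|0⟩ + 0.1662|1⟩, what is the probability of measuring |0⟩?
0.9724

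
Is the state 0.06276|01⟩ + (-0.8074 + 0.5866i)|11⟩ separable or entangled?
Separable

Writing the state as a|00⟩ + b|01⟩ + c|10⟩ + d|11⟩, it is a product state iff ad − bc = 0.
Here (a, b, c, d) = (0, 0.06276, 0, (-0.8074 + 0.5866i)): ad − bc = (0)(-0.8074 + 0.5866i) − (0.06276)(0) = 0, so the state is separable.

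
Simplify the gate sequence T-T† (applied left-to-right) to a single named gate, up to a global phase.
I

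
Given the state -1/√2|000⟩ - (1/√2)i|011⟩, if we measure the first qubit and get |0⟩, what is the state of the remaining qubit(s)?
-1/√2|00⟩ - (1/√2)i|11⟩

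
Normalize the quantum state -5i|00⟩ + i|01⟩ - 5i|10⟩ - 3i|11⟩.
-0.6455i|00⟩ + 0.1291i|01⟩ - 0.6455i|10⟩ - 0.3873i|11⟩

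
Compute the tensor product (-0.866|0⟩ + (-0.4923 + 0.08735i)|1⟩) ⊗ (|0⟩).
-0.866|00⟩ + (-0.4923 + 0.08735i)|10⟩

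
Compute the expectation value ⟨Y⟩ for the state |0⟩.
0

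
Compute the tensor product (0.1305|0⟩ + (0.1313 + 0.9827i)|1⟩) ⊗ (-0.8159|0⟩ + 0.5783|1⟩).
-0.1065|00⟩ + 0.07547|01⟩ + (-0.1071 - 0.8018i)|10⟩ + (0.07593 + 0.5683i)|11⟩

amp(|b₁b₂…⟩) = product of the factor amplitudes for bits b₁, b₂, …; only kets whose every factor amplitude is nonzero survive.
|00⟩: (0.1305)(-0.8159) = -0.1065
|01⟩: (0.1305)(0.5783) = 0.07547
|10⟩: (0.1313 + 0.9827i)(-0.8159) = (-0.1071 - 0.8018i)
|11⟩: (0.1313 + 0.9827i)(0.5783) = (0.07593 + 0.5683i)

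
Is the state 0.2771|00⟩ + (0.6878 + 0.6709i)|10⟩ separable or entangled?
Separable

Writing the state as a|00⟩ + b|01⟩ + c|10⟩ + d|11⟩, it is a product state iff ad − bc = 0.
Here (a, b, c, d) = (0.2771, 0, (0.6878 + 0.6709i), 0): ad − bc = (0.2771)(0) − (0)(0.6878 + 0.6709i) = 0, so the state is separable.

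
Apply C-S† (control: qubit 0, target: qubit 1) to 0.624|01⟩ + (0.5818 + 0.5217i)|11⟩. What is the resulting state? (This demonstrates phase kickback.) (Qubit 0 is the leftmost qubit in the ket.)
0.624|01⟩ + (0.5217 - 0.5818i)|11⟩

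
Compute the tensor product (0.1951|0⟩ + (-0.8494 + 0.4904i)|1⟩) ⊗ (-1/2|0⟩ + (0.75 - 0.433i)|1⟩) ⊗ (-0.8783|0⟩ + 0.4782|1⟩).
0.08568|000⟩ - 0.04665|001⟩ + (-0.1285 + 0.0742i)|010⟩ + (0.06997 - 0.0404i)|011⟩ + (-0.373 + 0.2154i)|100⟩ + (0.2031 - 0.1173i)|101⟩ + (0.373 - 0.6461i)|110⟩ + (-0.2031 + 0.3518i)|111⟩

amp(|b₁b₂…⟩) = product of the factor amplitudes for bits b₁, b₂, …; only kets whose every factor amplitude is nonzero survive.
|000⟩: (0.1951)(-1/2)(-0.8783) = 0.08568
|001⟩: (0.1951)(-1/2)(0.4782) = -0.04665
|010⟩: (0.1951)(0.75 - 0.433i)(-0.8783) = (-0.1285 + 0.0742i)
|011⟩: (0.1951)(0.75 - 0.433i)(0.4782) = (0.06997 - 0.0404i)
|100⟩: (-0.8494 + 0.4904i)(-1/2)(-0.8783) = (-0.373 + 0.2154i)
|101⟩: (-0.8494 + 0.4904i)(-1/2)(0.4782) = (0.2031 - 0.1173i)
|110⟩: (-0.8494 + 0.4904i)(0.75 - 0.433i)(-0.8783) = (0.373 - 0.6461i)
|111⟩: (-0.8494 + 0.4904i)(0.75 - 0.433i)(0.4782) = (-0.2031 + 0.3518i)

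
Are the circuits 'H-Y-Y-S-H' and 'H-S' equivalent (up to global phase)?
No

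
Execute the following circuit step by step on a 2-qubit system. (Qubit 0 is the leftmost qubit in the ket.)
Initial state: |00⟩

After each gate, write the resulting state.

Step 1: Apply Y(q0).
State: i|10⟩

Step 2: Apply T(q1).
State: i|10⟩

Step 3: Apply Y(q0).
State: |00⟩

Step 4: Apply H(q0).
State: 1/√2|00⟩ + 1/√2|10⟩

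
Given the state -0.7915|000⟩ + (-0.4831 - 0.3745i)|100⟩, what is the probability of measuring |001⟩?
0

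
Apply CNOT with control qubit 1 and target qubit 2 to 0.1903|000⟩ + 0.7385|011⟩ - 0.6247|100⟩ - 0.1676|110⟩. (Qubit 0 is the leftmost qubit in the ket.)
0.1903|000⟩ + 0.7385|010⟩ - 0.6247|100⟩ - 0.1676|111⟩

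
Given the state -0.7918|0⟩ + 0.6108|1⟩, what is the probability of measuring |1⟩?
0.3731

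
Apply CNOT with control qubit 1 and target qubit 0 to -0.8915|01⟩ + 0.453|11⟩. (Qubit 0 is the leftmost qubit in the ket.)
0.453|01⟩ - 0.8915|11⟩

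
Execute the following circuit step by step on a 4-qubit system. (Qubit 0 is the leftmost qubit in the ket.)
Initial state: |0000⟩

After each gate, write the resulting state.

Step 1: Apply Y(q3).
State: i|0001⟩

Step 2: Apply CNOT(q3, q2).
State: i|0011⟩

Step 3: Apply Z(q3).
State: -i|0011⟩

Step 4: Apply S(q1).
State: -i|0011⟩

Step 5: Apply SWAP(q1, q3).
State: -i|0110⟩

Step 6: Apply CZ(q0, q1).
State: -i|0110⟩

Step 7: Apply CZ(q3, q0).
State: -i|0110⟩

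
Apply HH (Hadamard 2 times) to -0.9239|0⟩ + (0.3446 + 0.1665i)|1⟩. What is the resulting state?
-0.9239|0⟩ + (0.3446 + 0.1665i)|1⟩

H² = I, so an even number of Hadamards cancels: H^2 = I and the state is unchanged.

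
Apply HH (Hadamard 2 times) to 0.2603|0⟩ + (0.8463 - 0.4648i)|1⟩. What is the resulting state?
0.2603|0⟩ + (0.8463 - 0.4648i)|1⟩

H² = I, so an even number of Hadamards cancels: H^2 = I and the state is unchanged.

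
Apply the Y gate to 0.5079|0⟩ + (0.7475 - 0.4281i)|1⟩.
(-0.4281 - 0.7475i)|0⟩ + 0.5079i|1⟩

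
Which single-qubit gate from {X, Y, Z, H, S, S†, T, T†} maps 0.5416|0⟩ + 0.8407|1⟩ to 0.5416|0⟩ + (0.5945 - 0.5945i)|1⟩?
T†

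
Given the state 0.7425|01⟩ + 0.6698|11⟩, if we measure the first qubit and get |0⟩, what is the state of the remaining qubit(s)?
|1⟩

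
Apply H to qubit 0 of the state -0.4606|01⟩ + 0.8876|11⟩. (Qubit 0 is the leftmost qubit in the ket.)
0.3019|01⟩ - 0.9533|11⟩

H on qubit 0 mixes each pair of kets that differ only in qubit 0: amplitudes (a, b) of (|…0…⟩, |…1…⟩) become ((a + b)/√2, (a − b)/√2). Kets absent from the input have amplitude 0.
(|01⟩, |11⟩): (a, b) = (-0.4606, 0.8876) → (0.3019, -0.9533)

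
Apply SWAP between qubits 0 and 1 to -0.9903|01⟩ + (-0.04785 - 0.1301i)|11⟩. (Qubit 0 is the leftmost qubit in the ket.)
-0.9903|10⟩ + (-0.04785 - 0.1301i)|11⟩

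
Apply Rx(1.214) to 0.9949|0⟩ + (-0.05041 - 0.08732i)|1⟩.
(0.7674 + 0.02875i)|0⟩ + (-0.0414 - 0.6392i)|1⟩

Rx(1.214) = [[cos(θ/2), −i·sin(θ/2)], [−i·sin(θ/2), cos(θ/2)]]; θ = 1.214, cos(θ/2) ≈ 0.821363, sin(θ/2) ≈ 0.570406.
With a = amp(|0⟩) = 0.9949 and b = amp(|1⟩) = (-0.05041 - 0.08732i):
new amp(|0⟩) = (0.821363)·a + (-0.570406i)·b = (0.7674 + 0.02875i)
new amp(|1⟩) = (-0.570406i)·a + (0.821363)·b = (-0.0414 - 0.6392i)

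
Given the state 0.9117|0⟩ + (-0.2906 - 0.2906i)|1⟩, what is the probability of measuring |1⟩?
0.1689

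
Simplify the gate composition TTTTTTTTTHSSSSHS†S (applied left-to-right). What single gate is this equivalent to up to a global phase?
T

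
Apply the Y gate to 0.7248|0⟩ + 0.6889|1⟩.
-0.6889i|0⟩ + 0.7248i|1⟩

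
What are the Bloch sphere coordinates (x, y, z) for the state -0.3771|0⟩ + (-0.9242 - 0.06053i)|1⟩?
(0.697, 0.04565, -0.7156)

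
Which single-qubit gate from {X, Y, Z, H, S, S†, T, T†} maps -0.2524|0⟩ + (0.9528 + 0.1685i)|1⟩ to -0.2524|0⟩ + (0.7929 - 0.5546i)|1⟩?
T†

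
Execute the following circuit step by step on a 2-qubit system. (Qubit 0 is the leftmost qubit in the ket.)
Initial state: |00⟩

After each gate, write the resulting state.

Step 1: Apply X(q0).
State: |10⟩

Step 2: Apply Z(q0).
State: -|10⟩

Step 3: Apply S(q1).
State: -|10⟩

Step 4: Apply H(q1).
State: -1/√2|10⟩ - 1/√2|11⟩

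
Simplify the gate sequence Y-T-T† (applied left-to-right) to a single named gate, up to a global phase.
Y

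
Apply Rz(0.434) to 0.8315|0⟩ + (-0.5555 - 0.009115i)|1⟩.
(0.812 - 0.179i)|0⟩ + (-0.5405 - 0.1285i)|1⟩

Rz(0.434) = [[e^(−iθ/2), 0], [0, e^(iθ/2)]] with e^(±iθ/2) = cos(θ/2) ± i·sin(θ/2); θ = 0.434, cos(θ/2) ≈ 0.976548, sin(θ/2) ≈ 0.215301.
With a = amp(|0⟩) = 0.8315 and b = amp(|1⟩) = (-0.5555 - 0.009115i):
new amp(|0⟩) = (0.976548 - 0.215301i)·a = (0.812 - 0.179i)
new amp(|1⟩) = (0.976548 + 0.215301i)·b = (-0.5405 - 0.1285i)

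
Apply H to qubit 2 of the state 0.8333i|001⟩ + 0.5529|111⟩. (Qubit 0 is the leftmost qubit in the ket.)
0.5892i|000⟩ - 0.5892i|001⟩ + 0.391|110⟩ - 0.391|111⟩

H on qubit 2 mixes each pair of kets that differ only in qubit 2: amplitudes (a, b) of (|…0…⟩, |…1…⟩) become ((a + b)/√2, (a − b)/√2). Kets absent from the input have amplitude 0.
(|000⟩, |001⟩): (a, b) = (0, 0.8333i) → (0.5892i, -0.5892i)
(|110⟩, |111⟩): (a, b) = (0, 0.5529) → (0.391, -0.391)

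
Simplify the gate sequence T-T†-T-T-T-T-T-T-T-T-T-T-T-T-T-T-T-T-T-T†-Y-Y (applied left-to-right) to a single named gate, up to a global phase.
I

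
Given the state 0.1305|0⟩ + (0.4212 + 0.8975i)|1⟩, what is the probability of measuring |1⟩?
0.9829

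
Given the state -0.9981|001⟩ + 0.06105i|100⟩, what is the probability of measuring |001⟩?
0.9962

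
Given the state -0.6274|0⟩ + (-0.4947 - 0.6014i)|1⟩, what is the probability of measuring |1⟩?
0.6064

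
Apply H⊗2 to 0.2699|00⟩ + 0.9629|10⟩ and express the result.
0.6164|00⟩ + 0.6164|01⟩ - 0.3465|10⟩ - 0.3465|11⟩

H⊗2 gives amp(|y⟩) = (1/2) Σ_x (−1)^(x·y) amp(|x⟩), where x·y is the number of positions in which both x and y have a 1.
|00⟩: (0.2699 + 0.9629)/2 = 0.6164
|01⟩: (0.2699 + 0.9629)/2 = 0.6164
|10⟩: (0.2699 - 0.9629)/2 = -0.3465
|11⟩: (0.2699 - 0.9629)/2 = -0.3465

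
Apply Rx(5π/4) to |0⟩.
-0.3827|0⟩ - 0.9239i|1⟩

Rx(5π/4) = [[cos(θ/2), −i·sin(θ/2)], [−i·sin(θ/2), cos(θ/2)]]; θ = 5π/4, cos(θ/2) ≈ -0.382683, sin(θ/2) ≈ 0.92388.
With a = amp(|0⟩) = 1 and b = amp(|1⟩) = 0:
new amp(|0⟩) = (-0.382683)·a + (-0.92388i)·b = -0.3827
new amp(|1⟩) = (-0.92388i)·a + (-0.382683)·b = -0.9239i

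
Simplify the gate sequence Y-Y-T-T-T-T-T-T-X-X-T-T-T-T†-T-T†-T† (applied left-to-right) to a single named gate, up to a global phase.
T†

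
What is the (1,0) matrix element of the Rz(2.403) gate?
0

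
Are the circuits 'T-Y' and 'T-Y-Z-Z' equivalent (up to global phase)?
Yes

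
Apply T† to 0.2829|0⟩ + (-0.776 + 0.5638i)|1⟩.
0.2829|0⟩ + (-0.15 + 0.9474i)|1⟩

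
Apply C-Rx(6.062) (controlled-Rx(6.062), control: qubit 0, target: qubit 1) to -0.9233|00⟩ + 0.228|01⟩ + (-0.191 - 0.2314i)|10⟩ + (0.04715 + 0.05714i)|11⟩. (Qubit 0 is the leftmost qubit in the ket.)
-0.9233|00⟩ + 0.228|01⟩ + (0.1961 + 0.2248i)|10⟩ + (-0.0724 - 0.03571i)|11⟩

C-Rx(6.062) leaves the control-|0⟩ kets |00⟩, |01⟩ unchanged and applies Rx(6.062) to qubit 1 on the control-|1⟩ pair (|10⟩, |11⟩).
Rx(6.062) = [[cos(θ/2), −i·sin(θ/2)], [−i·sin(θ/2), cos(θ/2)]]; θ = 6.062, cos(θ/2) ≈ -0.993891, sin(θ/2) ≈ 0.110367.
With a = amp(|10⟩) = (-0.191 - 0.2314i) and b = amp(|11⟩) = (0.04715 + 0.05714i):
new amp(|10⟩) = (-0.993891)·a + (-0.110367i)·b = (0.1961 + 0.2248i)
new amp(|11⟩) = (-0.110367i)·a + (-0.993891)·b = (-0.0724 - 0.03571i)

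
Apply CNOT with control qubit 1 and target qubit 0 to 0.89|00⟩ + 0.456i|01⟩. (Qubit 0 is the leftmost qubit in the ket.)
0.89|00⟩ + 0.456i|11⟩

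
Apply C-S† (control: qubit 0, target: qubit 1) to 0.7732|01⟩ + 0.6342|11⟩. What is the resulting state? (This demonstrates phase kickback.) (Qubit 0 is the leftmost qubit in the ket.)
0.7732|01⟩ - 0.6342i|11⟩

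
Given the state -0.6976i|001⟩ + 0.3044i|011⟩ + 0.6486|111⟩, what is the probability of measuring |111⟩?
0.4207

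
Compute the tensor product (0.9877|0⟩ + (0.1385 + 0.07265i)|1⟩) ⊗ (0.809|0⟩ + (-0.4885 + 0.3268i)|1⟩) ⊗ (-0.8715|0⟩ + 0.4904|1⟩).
-0.6964|000⟩ + 0.3919|001⟩ + (0.4205 - 0.2813i)|010⟩ + (-0.2366 + 0.1583i)|011⟩ + (-0.09765 - 0.05122i)|100⟩ + (0.05495 + 0.02882i)|101⟩ + (0.07965 - 0.008517i)|110⟩ + (-0.04482 + 0.004792i)|111⟩

amp(|b₁b₂…⟩) = product of the factor amplitudes for bits b₁, b₂, …; only kets whose every factor amplitude is nonzero survive.
|000⟩: (0.9877)(0.809)(-0.8715) = -0.6964
|001⟩: (0.9877)(0.809)(0.4904) = 0.3919
|010⟩: (0.9877)(-0.4885 + 0.3268i)(-0.8715) = (0.4205 - 0.2813i)
|011⟩: (0.9877)(-0.4885 + 0.3268i)(0.4904) = (-0.2366 + 0.1583i)
|100⟩: (0.1385 + 0.07265i)(0.809)(-0.8715) = (-0.09765 - 0.05122i)
|101⟩: (0.1385 + 0.07265i)(0.809)(0.4904) = (0.05495 + 0.02882i)
|110⟩: (0.1385 + 0.07265i)(-0.4885 + 0.3268i)(-0.8715) = (0.07965 - 0.008517i)
|111⟩: (0.1385 + 0.07265i)(-0.4885 + 0.3268i)(0.4904) = (-0.04482 + 0.004792i)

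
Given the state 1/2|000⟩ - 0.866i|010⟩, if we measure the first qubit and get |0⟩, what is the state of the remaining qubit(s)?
0.5|00⟩ - 0.866i|10⟩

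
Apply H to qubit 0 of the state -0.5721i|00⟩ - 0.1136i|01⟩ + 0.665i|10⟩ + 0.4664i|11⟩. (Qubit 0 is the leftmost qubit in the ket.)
0.06569i|00⟩ + 0.2495i|01⟩ - 0.8748i|10⟩ - 0.4101i|11⟩

H on qubit 0 mixes each pair of kets that differ only in qubit 0: amplitudes (a, b) of (|…0…⟩, |…1…⟩) become ((a + b)/√2, (a − b)/√2). Kets absent from the input have amplitude 0.
(|00⟩, |10⟩): (a, b) = (-0.5721i, 0.665i) → (0.06569i, -0.8748i)
(|01⟩, |11⟩): (a, b) = (-0.1136i, 0.4664i) → (0.2495i, -0.4101i)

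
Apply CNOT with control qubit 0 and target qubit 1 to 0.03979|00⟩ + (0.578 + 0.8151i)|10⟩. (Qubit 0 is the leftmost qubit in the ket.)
0.03979|00⟩ + (0.578 + 0.8151i)|11⟩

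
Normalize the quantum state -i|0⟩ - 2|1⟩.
-(1/√5)i|0⟩ - 0.8944|1⟩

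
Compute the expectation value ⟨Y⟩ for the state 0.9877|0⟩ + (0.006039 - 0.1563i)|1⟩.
-0.3088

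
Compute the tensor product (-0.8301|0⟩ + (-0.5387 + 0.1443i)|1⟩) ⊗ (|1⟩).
-0.8301|01⟩ + (-0.5387 + 0.1443i)|11⟩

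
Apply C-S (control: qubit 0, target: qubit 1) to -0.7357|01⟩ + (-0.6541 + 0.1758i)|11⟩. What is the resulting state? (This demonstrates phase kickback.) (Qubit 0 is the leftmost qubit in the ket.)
-0.7357|01⟩ + (-0.1758 - 0.6541i)|11⟩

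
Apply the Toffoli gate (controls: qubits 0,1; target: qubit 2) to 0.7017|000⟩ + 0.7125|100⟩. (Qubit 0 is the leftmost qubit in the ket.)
0.7017|000⟩ + 0.7125|100⟩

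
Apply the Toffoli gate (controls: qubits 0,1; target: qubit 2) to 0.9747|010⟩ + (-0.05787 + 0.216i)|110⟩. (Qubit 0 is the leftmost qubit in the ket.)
0.9747|010⟩ + (-0.05787 + 0.216i)|111⟩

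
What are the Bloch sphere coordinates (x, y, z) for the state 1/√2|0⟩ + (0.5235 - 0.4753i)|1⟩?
(0.7403, -0.6722, 0.00003766)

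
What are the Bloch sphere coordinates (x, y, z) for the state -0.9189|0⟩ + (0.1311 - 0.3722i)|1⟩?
(-0.2409, 0.684, 0.6887)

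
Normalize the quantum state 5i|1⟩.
i|1⟩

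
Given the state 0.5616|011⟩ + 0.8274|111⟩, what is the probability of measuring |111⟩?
0.6846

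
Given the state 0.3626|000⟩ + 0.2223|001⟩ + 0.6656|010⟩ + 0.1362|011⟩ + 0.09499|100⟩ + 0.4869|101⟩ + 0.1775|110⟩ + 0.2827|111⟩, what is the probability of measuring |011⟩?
0.01855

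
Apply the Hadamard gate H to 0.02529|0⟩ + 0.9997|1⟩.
0.7248|0⟩ - 0.689|1⟩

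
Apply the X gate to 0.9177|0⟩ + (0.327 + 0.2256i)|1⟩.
(0.327 + 0.2256i)|0⟩ + 0.9177|1⟩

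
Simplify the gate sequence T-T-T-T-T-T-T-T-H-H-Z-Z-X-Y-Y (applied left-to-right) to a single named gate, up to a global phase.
X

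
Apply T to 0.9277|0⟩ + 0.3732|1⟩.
0.9277|0⟩ + (0.2639 + 0.2639i)|1⟩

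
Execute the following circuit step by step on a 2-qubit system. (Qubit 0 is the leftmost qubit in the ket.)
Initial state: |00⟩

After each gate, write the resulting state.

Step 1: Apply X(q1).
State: |01⟩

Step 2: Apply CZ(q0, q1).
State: |01⟩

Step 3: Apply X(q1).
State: |00⟩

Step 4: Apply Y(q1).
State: i|01⟩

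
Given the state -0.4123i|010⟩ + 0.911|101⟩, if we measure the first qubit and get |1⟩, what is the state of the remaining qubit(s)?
|01⟩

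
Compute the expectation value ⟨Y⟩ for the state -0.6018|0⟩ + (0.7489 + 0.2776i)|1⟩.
-0.3341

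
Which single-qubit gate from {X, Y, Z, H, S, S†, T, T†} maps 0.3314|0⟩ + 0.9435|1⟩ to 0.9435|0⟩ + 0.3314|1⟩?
X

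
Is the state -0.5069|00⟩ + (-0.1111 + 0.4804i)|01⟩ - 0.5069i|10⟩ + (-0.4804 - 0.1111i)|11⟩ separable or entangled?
Separable

Writing the state as a|00⟩ + b|01⟩ + c|10⟩ + d|11⟩, it is a product state iff ad − bc = 0.
Here (a, b, c, d) = (-0.5069, (-0.1111 + 0.4804i), -0.5069i, (-0.4804 - 0.1111i)): ad − bc = (-0.5069)(-0.4804 - 0.1111i) − (-0.1111 + 0.4804i)(-0.5069i) = 0, so the state is separable.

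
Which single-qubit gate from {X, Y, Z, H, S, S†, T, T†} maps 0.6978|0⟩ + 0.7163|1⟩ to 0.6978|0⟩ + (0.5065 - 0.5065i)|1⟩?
T†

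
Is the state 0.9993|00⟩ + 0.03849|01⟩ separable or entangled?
Separable

Writing the state as a|00⟩ + b|01⟩ + c|10⟩ + d|11⟩, it is a product state iff ad − bc = 0.
Here (a, b, c, d) = (0.9993, 0.03849, 0, 0): ad − bc = (0.9993)(0) − (0.03849)(0) = 0, so the state is separable.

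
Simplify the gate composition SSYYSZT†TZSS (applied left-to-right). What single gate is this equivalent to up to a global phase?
S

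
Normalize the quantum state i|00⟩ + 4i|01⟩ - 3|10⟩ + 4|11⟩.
0.1543i|00⟩ + 0.6172i|01⟩ - 0.4629|10⟩ + 0.6172|11⟩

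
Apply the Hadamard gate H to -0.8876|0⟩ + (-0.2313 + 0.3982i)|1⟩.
(-0.7912 + 0.2816i)|0⟩ + (-0.4641 - 0.2816i)|1⟩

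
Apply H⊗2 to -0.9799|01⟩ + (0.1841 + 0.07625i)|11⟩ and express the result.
(-0.3979 + 0.03813i)|00⟩ + (0.3979 - 0.03813i)|01⟩ + (-0.582 - 0.03813i)|10⟩ + (0.582 + 0.03813i)|11⟩

H⊗2 gives amp(|y⟩) = (1/2) Σ_x (−1)^(x·y) amp(|x⟩), where x·y is the number of positions in which both x and y have a 1.
|00⟩: (-0.9799 + (0.1841 + 0.07625i))/2 = (-0.3979 + 0.03813i)
|01⟩: (0.9799 - (0.1841 + 0.07625i))/2 = (0.3979 - 0.03813i)
|10⟩: (-0.9799 - (0.1841 + 0.07625i))/2 = (-0.582 - 0.03813i)
|11⟩: (0.9799 + (0.1841 + 0.07625i))/2 = (0.582 + 0.03813i)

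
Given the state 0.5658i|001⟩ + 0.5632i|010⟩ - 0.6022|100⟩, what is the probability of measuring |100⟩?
0.3626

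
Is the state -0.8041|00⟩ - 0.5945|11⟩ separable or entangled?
Entangled

Writing the state as a|00⟩ + b|01⟩ + c|10⟩ + d|11⟩, it is a product state iff ad − bc = 0.
Here (a, b, c, d) = (-0.8041, 0, 0, -0.5945): ad − bc = (-0.8041)(-0.5945) − (0)(0) = 0.478 ≠ 0, so the state is entangled.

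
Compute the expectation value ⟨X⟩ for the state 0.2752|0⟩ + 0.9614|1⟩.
0.5292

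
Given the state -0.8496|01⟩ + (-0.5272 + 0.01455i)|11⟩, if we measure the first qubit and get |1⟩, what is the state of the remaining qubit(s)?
(-0.9996 + 0.02759i)|1⟩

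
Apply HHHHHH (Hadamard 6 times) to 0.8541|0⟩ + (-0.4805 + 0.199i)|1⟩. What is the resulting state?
0.8541|0⟩ + (-0.4805 + 0.199i)|1⟩

H² = I, so an even number of Hadamards cancels: H^6 = I and the state is unchanged.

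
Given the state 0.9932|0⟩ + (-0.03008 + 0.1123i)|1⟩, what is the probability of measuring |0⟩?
0.9864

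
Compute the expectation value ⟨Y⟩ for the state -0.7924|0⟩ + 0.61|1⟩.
0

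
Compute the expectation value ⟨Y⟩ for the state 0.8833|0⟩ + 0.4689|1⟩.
0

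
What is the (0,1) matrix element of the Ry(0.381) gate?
-0.1893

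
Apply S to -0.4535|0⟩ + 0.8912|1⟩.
-0.4535|0⟩ + 0.8912i|1⟩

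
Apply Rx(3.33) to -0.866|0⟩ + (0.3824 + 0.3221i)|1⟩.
(0.4021 - 0.3807i)|0⟩ + (-0.03597 + 0.8319i)|1⟩

Rx(3.33) = [[cos(θ/2), −i·sin(θ/2)], [−i·sin(θ/2), cos(θ/2)]]; θ = 3.33, cos(θ/2) ≈ -0.0940644, sin(θ/2) ≈ 0.995566.
With a = amp(|0⟩) = -0.866 and b = amp(|1⟩) = (0.3824 + 0.3221i):
new amp(|0⟩) = (-0.0940644)·a + (-0.995566i)·b = (0.4021 - 0.3807i)
new amp(|1⟩) = (-0.995566i)·a + (-0.0940644)·b = (-0.03597 + 0.8319i)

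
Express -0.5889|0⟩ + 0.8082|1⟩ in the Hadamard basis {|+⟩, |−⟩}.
0.1551|+⟩ - 0.9879|−⟩

With |ψ⟩ = α|0⟩ + β|1⟩, the Hadamard-basis coefficients are ⟨+|ψ⟩ = (α + β)/√2 and ⟨−|ψ⟩ = (α − β)/√2.
Here α = -0.5889, β = 0.8082: (α + β)/√2 = 0.1551, (α − β)/√2 = -0.9879.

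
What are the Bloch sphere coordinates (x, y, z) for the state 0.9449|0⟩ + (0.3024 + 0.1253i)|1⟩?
(0.5715, 0.2368, 0.7857)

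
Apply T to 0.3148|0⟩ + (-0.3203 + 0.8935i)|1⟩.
0.3148|0⟩ + (-0.8583 + 0.4053i)|1⟩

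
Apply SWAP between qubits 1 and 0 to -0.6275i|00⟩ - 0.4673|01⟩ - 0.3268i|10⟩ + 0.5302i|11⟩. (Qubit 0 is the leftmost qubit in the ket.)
-0.6275i|00⟩ - 0.3268i|01⟩ - 0.4673|10⟩ + 0.5302i|11⟩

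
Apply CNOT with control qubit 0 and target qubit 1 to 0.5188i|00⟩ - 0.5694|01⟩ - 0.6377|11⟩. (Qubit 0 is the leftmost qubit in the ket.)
0.5188i|00⟩ - 0.5694|01⟩ - 0.6377|10⟩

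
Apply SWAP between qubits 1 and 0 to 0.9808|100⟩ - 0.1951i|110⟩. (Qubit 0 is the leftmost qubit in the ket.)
0.9808|010⟩ - 0.1951i|110⟩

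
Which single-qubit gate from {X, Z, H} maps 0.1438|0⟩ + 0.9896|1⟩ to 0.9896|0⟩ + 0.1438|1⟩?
X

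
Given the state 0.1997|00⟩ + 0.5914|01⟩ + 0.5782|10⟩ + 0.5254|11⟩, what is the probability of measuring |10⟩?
0.3343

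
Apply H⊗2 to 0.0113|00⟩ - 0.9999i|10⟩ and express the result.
(0.00565 - 0.5i)|00⟩ + (0.00565 - 0.5i)|01⟩ + (0.00565 + 0.5i)|10⟩ + (0.00565 + 0.5i)|11⟩

H⊗2 gives amp(|y⟩) = (1/2) Σ_x (−1)^(x·y) amp(|x⟩), where x·y is the number of positions in which both x and y have a 1.
|00⟩: (0.0113 - 0.9999i)/2 = (0.00565 - 0.5i)
|01⟩: (0.0113 - 0.9999i)/2 = (0.00565 - 0.5i)
|10⟩: (0.0113 + 0.9999i)/2 = (0.00565 + 0.5i)
|11⟩: (0.0113 + 0.9999i)/2 = (0.00565 + 0.5i)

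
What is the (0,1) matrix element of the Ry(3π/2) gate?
-1/√2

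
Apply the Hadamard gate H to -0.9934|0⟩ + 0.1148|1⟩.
-0.6213|0⟩ - 0.7836|1⟩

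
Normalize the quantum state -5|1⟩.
-|1⟩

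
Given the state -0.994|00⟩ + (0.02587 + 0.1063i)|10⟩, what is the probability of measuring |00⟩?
0.988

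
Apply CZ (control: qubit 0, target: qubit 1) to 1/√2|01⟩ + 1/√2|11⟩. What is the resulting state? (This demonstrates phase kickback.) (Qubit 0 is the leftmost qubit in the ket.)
1/√2|01⟩ - 1/√2|11⟩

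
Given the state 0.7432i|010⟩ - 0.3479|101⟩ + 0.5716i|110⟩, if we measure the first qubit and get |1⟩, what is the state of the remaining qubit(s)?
-0.5199|01⟩ + 0.8542i|10⟩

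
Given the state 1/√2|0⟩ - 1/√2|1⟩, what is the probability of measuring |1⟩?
1/2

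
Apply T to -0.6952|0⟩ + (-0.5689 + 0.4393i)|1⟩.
-0.6952|0⟩ + (-0.7129 - 0.09164i)|1⟩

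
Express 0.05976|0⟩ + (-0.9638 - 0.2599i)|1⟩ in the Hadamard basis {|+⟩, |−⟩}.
(-0.6393 - 0.1838i)|+⟩ + (0.7238 + 0.1838i)|−⟩

With |ψ⟩ = α|0⟩ + β|1⟩, the Hadamard-basis coefficients are ⟨+|ψ⟩ = (α + β)/√2 and ⟨−|ψ⟩ = (α − β)/√2.
Here α = 0.05976, β = (-0.9638 - 0.2599i): (α + β)/√2 = (-0.6393 - 0.1838i), (α − β)/√2 = (0.7238 + 0.1838i).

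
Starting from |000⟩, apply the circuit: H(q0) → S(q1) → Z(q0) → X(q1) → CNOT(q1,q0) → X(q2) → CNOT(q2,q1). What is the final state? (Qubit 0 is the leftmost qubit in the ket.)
-1/√2|001⟩ + 1/√2|101⟩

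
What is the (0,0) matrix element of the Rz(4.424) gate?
(-0.5982 - 0.8014i)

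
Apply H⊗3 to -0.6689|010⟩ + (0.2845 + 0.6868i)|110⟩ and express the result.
(-0.1359 + 0.2428i)|000⟩ + (-0.1359 + 0.2428i)|001⟩ + (0.1359 - 0.2428i)|010⟩ + (0.1359 - 0.2428i)|011⟩ + (-0.3371 - 0.2428i)|100⟩ + (-0.3371 - 0.2428i)|101⟩ + (0.3371 + 0.2428i)|110⟩ + (0.3371 + 0.2428i)|111⟩

H⊗3 gives amp(|y⟩) = (1/2√2) Σ_x (−1)^(x·y) amp(|x⟩), where x·y is the number of positions in which both x and y have a 1.
|000⟩: (-0.6689 + (0.2845 + 0.6868i))/(2√2) = (-0.1359 + 0.2428i)
|001⟩: (-0.6689 + (0.2845 + 0.6868i))/(2√2) = (-0.1359 + 0.2428i)
|010⟩: (0.6689 - (0.2845 + 0.6868i))/(2√2) = (0.1359 - 0.2428i)
|011⟩: (0.6689 - (0.2845 + 0.6868i))/(2√2) = (0.1359 - 0.2428i)
|100⟩: (-0.6689 - (0.2845 + 0.6868i))/(2√2) = (-0.3371 - 0.2428i)
|101⟩: (-0.6689 - (0.2845 + 0.6868i))/(2√2) = (-0.3371 - 0.2428i)
|110⟩: (0.6689 + (0.2845 + 0.6868i))/(2√2) = (0.3371 + 0.2428i)
|111⟩: (0.6689 + (0.2845 + 0.6868i))/(2√2) = (0.3371 + 0.2428i)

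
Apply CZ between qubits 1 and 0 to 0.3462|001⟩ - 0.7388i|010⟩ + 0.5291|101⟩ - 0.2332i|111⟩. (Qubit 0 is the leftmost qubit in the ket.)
0.3462|001⟩ - 0.7388i|010⟩ + 0.5291|101⟩ + 0.2332i|111⟩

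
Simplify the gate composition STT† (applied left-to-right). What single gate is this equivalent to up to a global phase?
S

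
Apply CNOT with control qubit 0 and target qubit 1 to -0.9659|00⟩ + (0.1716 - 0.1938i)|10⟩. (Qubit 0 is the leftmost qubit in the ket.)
-0.9659|00⟩ + (0.1716 - 0.1938i)|11⟩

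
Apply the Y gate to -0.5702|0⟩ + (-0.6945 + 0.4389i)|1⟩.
(0.4389 + 0.6945i)|0⟩ - 0.5702i|1⟩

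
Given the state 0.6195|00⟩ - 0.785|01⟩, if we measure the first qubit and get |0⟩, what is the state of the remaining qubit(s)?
0.6195|0⟩ - 0.785|1⟩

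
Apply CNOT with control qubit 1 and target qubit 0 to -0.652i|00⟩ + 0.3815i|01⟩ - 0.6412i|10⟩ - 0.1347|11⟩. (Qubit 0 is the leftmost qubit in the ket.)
-0.652i|00⟩ - 0.1347|01⟩ - 0.6412i|10⟩ + 0.3815i|11⟩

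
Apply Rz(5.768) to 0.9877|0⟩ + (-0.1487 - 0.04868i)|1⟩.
(-0.9551 - 0.2516i)|0⟩ + (0.1562 + 0.009192i)|1⟩

Rz(5.768) = [[e^(−iθ/2), 0], [0, e^(iθ/2)]] with e^(±iθ/2) = cos(θ/2) ± i·sin(θ/2); θ = 5.768, cos(θ/2) ≈ -0.967006, sin(θ/2) ≈ 0.254753.
With a = amp(|0⟩) = 0.9877 and b = amp(|1⟩) = (-0.1487 - 0.04868i):
new amp(|0⟩) = (-0.967006 - 0.254753i)·a = (-0.9551 - 0.2516i)
new amp(|1⟩) = (-0.967006 + 0.254753i)·b = (0.1562 + 0.009192i)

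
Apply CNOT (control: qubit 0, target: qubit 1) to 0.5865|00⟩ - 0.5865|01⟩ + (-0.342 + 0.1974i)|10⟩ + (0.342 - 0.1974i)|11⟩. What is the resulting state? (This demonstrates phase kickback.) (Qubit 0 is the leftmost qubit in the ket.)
0.5865|00⟩ - 0.5865|01⟩ + (0.342 - 0.1974i)|10⟩ + (-0.342 + 0.1974i)|11⟩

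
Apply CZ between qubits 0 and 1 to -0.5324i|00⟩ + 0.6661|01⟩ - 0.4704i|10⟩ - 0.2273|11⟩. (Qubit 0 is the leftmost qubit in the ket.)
-0.5324i|00⟩ + 0.6661|01⟩ - 0.4704i|10⟩ + 0.2273|11⟩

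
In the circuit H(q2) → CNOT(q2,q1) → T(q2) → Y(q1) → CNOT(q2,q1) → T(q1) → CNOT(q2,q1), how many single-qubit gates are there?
4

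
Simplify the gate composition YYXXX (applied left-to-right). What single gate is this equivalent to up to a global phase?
X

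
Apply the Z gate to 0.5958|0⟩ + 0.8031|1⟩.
0.5958|0⟩ - 0.8031|1⟩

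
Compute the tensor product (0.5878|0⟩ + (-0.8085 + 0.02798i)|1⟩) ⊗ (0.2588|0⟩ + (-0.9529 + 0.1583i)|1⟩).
0.1521|00⟩ + (-0.5601 + 0.09305i)|01⟩ + (-0.2092 + 0.007241i)|10⟩ + (0.766 - 0.1546i)|11⟩

amp(|b₁b₂…⟩) = product of the factor amplitudes for bits b₁, b₂, …; only kets whose every factor amplitude is nonzero survive.
|00⟩: (0.5878)(0.2588) = 0.1521
|01⟩: (0.5878)(-0.9529 + 0.1583i) = (-0.5601 + 0.09305i)
|10⟩: (-0.8085 + 0.02798i)(0.2588) = (-0.2092 + 0.007241i)
|11⟩: (-0.8085 + 0.02798i)(-0.9529 + 0.1583i) = (0.766 - 0.1546i)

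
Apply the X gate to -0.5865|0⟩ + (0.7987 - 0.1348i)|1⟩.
(0.7987 - 0.1348i)|0⟩ - 0.5865|1⟩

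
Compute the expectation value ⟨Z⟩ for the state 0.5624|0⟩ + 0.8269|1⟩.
-0.3675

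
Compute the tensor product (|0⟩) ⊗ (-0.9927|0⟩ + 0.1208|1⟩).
-0.9927|00⟩ + 0.1208|01⟩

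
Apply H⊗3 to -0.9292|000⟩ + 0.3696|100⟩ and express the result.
-0.1978|000⟩ - 0.1978|001⟩ - 0.1978|010⟩ - 0.1978|011⟩ - 0.4592|100⟩ - 0.4592|101⟩ - 0.4592|110⟩ - 0.4592|111⟩

H⊗3 gives amp(|y⟩) = (1/2√2) Σ_x (−1)^(x·y) amp(|x⟩), where x·y is the number of positions in which both x and y have a 1.
|000⟩: (-0.9292 + 0.3696)/(2√2) = -0.1978
|001⟩: (-0.9292 + 0.3696)/(2√2) = -0.1978
|010⟩: (-0.9292 + 0.3696)/(2√2) = -0.1978
|011⟩: (-0.9292 + 0.3696)/(2√2) = -0.1978
|100⟩: (-0.9292 - 0.3696)/(2√2) = -0.4592
|101⟩: (-0.9292 - 0.3696)/(2√2) = -0.4592
|110⟩: (-0.9292 - 0.3696)/(2√2) = -0.4592
|111⟩: (-0.9292 - 0.3696)/(2√2) = -0.4592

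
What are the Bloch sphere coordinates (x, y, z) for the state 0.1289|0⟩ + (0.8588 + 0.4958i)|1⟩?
(0.2214, 0.1278, -0.9667)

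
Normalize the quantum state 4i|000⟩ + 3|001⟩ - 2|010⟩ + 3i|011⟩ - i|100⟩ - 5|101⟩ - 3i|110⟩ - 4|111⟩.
0.424i|000⟩ + 0.318|001⟩ - 0.212|010⟩ + 0.318i|011⟩ - 0.106i|100⟩ - 0.53|101⟩ - 0.318i|110⟩ - 0.424|111⟩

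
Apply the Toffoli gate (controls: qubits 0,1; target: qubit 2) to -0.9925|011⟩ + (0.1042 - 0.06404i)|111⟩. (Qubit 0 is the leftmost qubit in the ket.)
-0.9925|011⟩ + (0.1042 - 0.06404i)|110⟩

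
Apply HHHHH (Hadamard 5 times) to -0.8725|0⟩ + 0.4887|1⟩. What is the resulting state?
-0.2714|0⟩ - 0.9625|1⟩

H² = I, so H^5 = H: a single Hadamard. With (a, b) = (-0.8725, 0.4887), H gives ((a + b)/√2, (a − b)/√2) = (-0.2714, -0.9625).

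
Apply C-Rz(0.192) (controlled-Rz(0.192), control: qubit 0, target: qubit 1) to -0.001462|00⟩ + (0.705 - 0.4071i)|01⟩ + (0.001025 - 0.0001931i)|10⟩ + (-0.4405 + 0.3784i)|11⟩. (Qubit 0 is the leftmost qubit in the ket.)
-0.001462|00⟩ + (0.705 - 0.4071i)|01⟩ + (0.001002 - 0.0002905i)|10⟩ + (-0.4747 + 0.3344i)|11⟩

C-Rz(0.192) leaves the control-|0⟩ kets |00⟩, |01⟩ unchanged and applies Rz(0.192) to qubit 1 on the control-|1⟩ pair (|10⟩, |11⟩).
Rz(0.192) = [[e^(−iθ/2), 0], [0, e^(iθ/2)]] with e^(±iθ/2) = cos(θ/2) ± i·sin(θ/2); θ = 0.192, cos(θ/2) ≈ 0.995396, sin(θ/2) ≈ 0.0958526.
With a = amp(|10⟩) = (0.001025 - 0.0001931i) and b = amp(|11⟩) = (-0.4405 + 0.3784i):
new amp(|10⟩) = (0.995396 - 0.0958526i)·a = (0.001002 - 0.0002905i)
new amp(|11⟩) = (0.995396 + 0.0958526i)·b = (-0.4747 + 0.3344i)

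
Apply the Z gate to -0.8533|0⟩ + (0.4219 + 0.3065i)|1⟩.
-0.8533|0⟩ + (-0.4219 - 0.3065i)|1⟩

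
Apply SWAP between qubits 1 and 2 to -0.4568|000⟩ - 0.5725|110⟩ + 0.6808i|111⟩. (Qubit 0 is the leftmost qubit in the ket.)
-0.4568|000⟩ - 0.5725|101⟩ + 0.6808i|111⟩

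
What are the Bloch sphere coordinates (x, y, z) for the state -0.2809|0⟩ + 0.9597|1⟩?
(-0.5392, 0, -0.8421)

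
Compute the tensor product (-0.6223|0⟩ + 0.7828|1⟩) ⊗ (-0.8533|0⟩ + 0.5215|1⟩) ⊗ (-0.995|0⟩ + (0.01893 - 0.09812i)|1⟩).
-0.5284|000⟩ + (0.01005 - 0.0521i)|001⟩ + 0.3229|010⟩ + (-0.006143 + 0.03184i)|011⟩ + 0.6646|100⟩ + (-0.01264 + 0.06554i)|101⟩ - 0.4062|110⟩ + (0.007728 - 0.04006i)|111⟩

amp(|b₁b₂…⟩) = product of the factor amplitudes for bits b₁, b₂, …; only kets whose every factor amplitude is nonzero survive.
|000⟩: (-0.6223)(-0.8533)(-0.995) = -0.5284
|001⟩: (-0.6223)(-0.8533)(0.01893 - 0.09812i) = (0.01005 - 0.0521i)
|010⟩: (-0.6223)(0.5215)(-0.995) = 0.3229
|011⟩: (-0.6223)(0.5215)(0.01893 - 0.09812i) = (-0.006143 + 0.03184i)
|100⟩: (0.7828)(-0.8533)(-0.995) = 0.6646
|101⟩: (0.7828)(-0.8533)(0.01893 - 0.09812i) = (-0.01264 + 0.06554i)
|110⟩: (0.7828)(0.5215)(-0.995) = -0.4062
|111⟩: (0.7828)(0.5215)(0.01893 - 0.09812i) = (0.007728 - 0.04006i)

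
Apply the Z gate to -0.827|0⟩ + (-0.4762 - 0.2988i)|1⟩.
-0.827|0⟩ + (0.4762 + 0.2988i)|1⟩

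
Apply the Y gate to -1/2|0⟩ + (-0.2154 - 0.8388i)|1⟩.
(-0.8388 + 0.2154i)|0⟩ - (1/2)i|1⟩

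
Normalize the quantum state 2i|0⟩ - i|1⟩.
0.8944i|0⟩ - (1/√5)i|1⟩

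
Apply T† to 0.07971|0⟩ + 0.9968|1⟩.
0.07971|0⟩ + (0.7048 - 0.7048i)|1⟩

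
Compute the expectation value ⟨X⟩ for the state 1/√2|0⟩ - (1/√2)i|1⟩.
0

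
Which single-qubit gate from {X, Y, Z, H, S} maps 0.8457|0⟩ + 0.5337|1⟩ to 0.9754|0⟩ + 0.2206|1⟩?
H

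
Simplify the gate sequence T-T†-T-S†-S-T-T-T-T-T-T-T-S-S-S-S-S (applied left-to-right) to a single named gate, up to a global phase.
S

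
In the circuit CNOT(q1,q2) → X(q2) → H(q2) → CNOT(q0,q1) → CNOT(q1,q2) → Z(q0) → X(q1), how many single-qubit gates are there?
4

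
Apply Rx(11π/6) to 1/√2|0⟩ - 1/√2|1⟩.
(-0.683 + 0.183i)|0⟩ + (0.683 - 0.183i)|1⟩

Rx(11π/6) = [[cos(θ/2), −i·sin(θ/2)], [−i·sin(θ/2), cos(θ/2)]]; θ = 11π/6, cos(θ/2) ≈ -0.965926, sin(θ/2) ≈ 0.258819.
With a = amp(|0⟩) = 1/√2 and b = amp(|1⟩) = -1/√2:
new amp(|0⟩) = (-0.965926)·a + (-0.258819i)·b = (-0.683 + 0.183i)
new amp(|1⟩) = (-0.258819i)·a + (-0.965926)·b = (0.683 - 0.183i)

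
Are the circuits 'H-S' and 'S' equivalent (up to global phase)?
No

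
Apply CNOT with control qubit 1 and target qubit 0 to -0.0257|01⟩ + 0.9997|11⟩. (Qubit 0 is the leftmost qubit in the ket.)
0.9997|01⟩ - 0.0257|11⟩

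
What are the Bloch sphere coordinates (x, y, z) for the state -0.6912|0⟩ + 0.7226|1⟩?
(-0.9989, 0, -0.04439)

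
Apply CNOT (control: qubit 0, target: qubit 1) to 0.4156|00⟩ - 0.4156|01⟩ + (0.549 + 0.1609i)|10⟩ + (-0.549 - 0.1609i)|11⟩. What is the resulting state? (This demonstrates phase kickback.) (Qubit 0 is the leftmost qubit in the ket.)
0.4156|00⟩ - 0.4156|01⟩ + (-0.549 - 0.1609i)|10⟩ + (0.549 + 0.1609i)|11⟩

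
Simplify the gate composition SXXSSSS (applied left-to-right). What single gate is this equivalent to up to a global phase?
S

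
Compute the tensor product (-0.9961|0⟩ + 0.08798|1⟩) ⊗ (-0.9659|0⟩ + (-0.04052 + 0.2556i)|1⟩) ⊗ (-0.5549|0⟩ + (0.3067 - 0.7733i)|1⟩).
-0.5339|000⟩ + (0.2951 - 0.744i)|001⟩ + (-0.0224 + 0.1413i)|010⟩ + (-0.1845 - 0.1093i)|011⟩ + 0.04716|100⟩ + (-0.02606 + 0.06571i)|101⟩ + (0.001978 - 0.01248i)|110⟩ + (0.0163 + 0.009654i)|111⟩

amp(|b₁b₂…⟩) = product of the factor amplitudes for bits b₁, b₂, …; only kets whose every factor amplitude is nonzero survive.
|000⟩: (-0.9961)(-0.9659)(-0.5549) = -0.5339
|001⟩: (-0.9961)(-0.9659)(0.3067 - 0.7733i) = (0.2951 - 0.744i)
|010⟩: (-0.9961)(-0.04052 + 0.2556i)(-0.5549) = (-0.0224 + 0.1413i)
|011⟩: (-0.9961)(-0.04052 + 0.2556i)(0.3067 - 0.7733i) = (-0.1845 - 0.1093i)
|100⟩: (0.08798)(-0.9659)(-0.5549) = 0.04716
|101⟩: (0.08798)(-0.9659)(0.3067 - 0.7733i) = (-0.02606 + 0.06571i)
|110⟩: (0.08798)(-0.04052 + 0.2556i)(-0.5549) = (0.001978 - 0.01248i)
|111⟩: (0.08798)(-0.04052 + 0.2556i)(0.3067 - 0.7733i) = (0.0163 + 0.009654i)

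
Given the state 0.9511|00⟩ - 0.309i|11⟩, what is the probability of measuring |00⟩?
0.9046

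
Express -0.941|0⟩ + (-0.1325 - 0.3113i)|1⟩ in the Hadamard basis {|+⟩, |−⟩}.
(-0.7591 - 0.2201i)|+⟩ + (-0.5717 + 0.2201i)|−⟩

With |ψ⟩ = α|0⟩ + β|1⟩, the Hadamard-basis coefficients are ⟨+|ψ⟩ = (α + β)/√2 and ⟨−|ψ⟩ = (α − β)/√2.
Here α = -0.941, β = (-0.1325 - 0.3113i): (α + β)/√2 = (-0.7591 - 0.2201i), (α − β)/√2 = (-0.5717 + 0.2201i).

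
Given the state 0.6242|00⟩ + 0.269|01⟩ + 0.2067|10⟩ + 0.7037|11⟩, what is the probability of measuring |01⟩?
0.07236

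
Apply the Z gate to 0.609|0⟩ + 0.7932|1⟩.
0.609|0⟩ - 0.7932|1⟩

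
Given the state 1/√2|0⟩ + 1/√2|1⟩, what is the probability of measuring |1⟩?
1/2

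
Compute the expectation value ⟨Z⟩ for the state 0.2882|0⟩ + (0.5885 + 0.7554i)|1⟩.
-0.8339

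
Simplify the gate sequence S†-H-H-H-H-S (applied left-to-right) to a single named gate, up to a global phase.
I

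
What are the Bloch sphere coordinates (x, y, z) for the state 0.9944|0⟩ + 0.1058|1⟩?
(0.2104, 0, 0.9776)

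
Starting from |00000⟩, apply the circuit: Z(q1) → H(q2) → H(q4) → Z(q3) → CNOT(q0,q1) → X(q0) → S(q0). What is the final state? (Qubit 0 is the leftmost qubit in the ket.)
(1/2)i|10000⟩ + (1/2)i|10001⟩ + (1/2)i|10100⟩ + (1/2)i|10101⟩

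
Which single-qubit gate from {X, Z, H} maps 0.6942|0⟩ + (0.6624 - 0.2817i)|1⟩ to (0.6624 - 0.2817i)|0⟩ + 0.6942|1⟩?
X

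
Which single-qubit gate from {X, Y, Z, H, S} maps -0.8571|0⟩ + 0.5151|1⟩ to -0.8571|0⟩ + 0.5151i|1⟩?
S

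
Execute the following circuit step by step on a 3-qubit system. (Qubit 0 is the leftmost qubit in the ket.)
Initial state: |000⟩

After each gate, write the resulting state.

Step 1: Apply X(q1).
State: |010⟩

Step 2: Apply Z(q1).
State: -|010⟩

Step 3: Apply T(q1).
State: (-1/√2 - (1/√2)i)|010⟩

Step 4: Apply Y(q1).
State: (-1/√2 + (1/√2)i)|000⟩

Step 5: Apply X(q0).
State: (-1/√2 + (1/√2)i)|100⟩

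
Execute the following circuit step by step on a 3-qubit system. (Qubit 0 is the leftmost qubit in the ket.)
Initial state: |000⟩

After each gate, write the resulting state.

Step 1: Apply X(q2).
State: |001⟩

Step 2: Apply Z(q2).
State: -|001⟩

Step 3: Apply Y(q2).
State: i|000⟩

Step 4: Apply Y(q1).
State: -|010⟩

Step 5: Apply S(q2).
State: -|010⟩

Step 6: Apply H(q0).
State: -1/√2|010⟩ - 1/√2|110⟩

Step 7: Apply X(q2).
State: -1/√2|011⟩ - 1/√2|111⟩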